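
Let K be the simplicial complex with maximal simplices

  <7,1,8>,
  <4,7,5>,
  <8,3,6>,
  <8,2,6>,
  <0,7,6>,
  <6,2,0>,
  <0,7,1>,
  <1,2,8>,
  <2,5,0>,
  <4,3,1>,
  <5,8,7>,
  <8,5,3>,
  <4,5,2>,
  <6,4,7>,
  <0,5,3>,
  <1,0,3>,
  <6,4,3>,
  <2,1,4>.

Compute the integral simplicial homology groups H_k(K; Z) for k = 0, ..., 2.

We work with the vertex ordering 0 < 1 < 2 < 3 < 4 < 5 < 6 < 7 < 8. The simplices of K, each written with vertices in increasing order, are:

  0-simplices (9): [0], [1], [2], [3], [4], [5], [6], [7], [8]
  1-simplices (27): (27 of them)
  2-simplices (18): [0,1,3], [0,1,7], [0,2,5], [0,2,6], [0,3,5], [0,6,7], [1,2,4], [1,2,8], [1,3,4], [1,7,8], [2,4,5], [2,6,8], [3,4,6], [3,5,8], [3,6,8], [4,5,7], [4,6,7], [5,7,8]

giving chain groups C_0 ≅ Z^9, C_1 ≅ Z^27, C_2 ≅ Z^18.

Boundary ∂_1: C_1 → C_0 sends each edge [p,q] (with p < q) to q − p.
As a 9×27 matrix over Z this has rank 8, with invariant factors (1,1,1,1,1,1,1,1).

The boundary map ∂_2: C_2 → C_1 acts by ∂[p,q,r] = [q,r] − [p,r] + [p,q]. For instance
  ∂[0,6,7] = [6,7] − [0,7] + [0,6],
  ∂[4,5,7] = [5,7] − [4,7] + [4,5].
As a 27×18 matrix over Z this has rank 17, with invariant factors (1,1,1,1,1,1,1,1,1,1,1,1,1,1,1,1,1).

Reading off H_k = ker ∂_k / im ∂_{k+1}:

  H_0: rank C_0 − rank ∂_1 = 9 − 8 = 1, and the invariant factors of ∂_1 are all 1, so H_0 = Z.
  H_1: rank ker ∂_1 − rank ∂_2 = (27 − 8) − 17 = 2, and the invariant factors of ∂_2 are all 1, so H_1 = Z^2.
  H_2: rank ker ∂_2 − rank ∂_3 = (18 − 17) − 0 = 1, and there is no ∂_3, so H_2 = Z.

As a check, the Euler characteristic is 9 − 27 + 18 = 0, which agrees with 1 − 2 + 1 = 0.
(K is a triangulation of the torus T^2.)

H_0 ≅ Z,  H_1 ≅ Z^2,  H_2 ≅ Z.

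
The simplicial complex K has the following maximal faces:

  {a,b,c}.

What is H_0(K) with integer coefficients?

K has 3 vertices, 3 edges, 1 triangle.
rank ∂_0 = 0, rank ∂_1 = 2 ⇒ b_0 = 3 − 0 − 2 = 1; all invariant factors of ∂_1 are 1 so no torsion. So H_0 = Z.

H_0 = Z.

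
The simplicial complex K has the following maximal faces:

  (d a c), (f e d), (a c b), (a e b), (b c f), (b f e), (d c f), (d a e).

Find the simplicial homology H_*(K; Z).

H_0 ≅ Z,  H_1 = 0,  H_2 ≅ Z.

Take the total order a < b < c < d < e < f on the vertex set. Then K (dimension 2) consists of the simplices:

  0-simplices (6): a, b, c, d, e, f
  1-simplices (12): ab, ac, ad, ae, bc, be, bf, cd, cf, de, df, ef
  2-simplices (8): abc, abe, acd, ade, bcf, bef, cdf, def

so the chain groups are C_0 ≅ Z^6, C_1 ≅ Z^12, C_2 ≅ Z^8.

∂_1: C_1 → C_0 is given by ∂[p,q] = [q] − [p].
The resulting 6×12 matrix has rank 5, and its Smith normal form has invariant factors (1,1,1,1,1).

Boundary ∂_2: C_2 → C_1 acts by ∂[p,q,r] = [q,r] − [p,r] + [p,q]. For instance
  ∂acd = cd − ad + ac,
  ∂abe = be − ae + ab.
The resulting 12×8 matrix has rank 7, and its Smith normal form has invariant factors (1,1,1,1,1,1,1).

Now H_k = ker ∂_k / im ∂_{k+1}, so:

  H_0: rank C_0 − rank ∂_1 = 6 − 5 = 1, and the invariant factors of ∂_1 are all 1, so H_0 ≅ Z.
  H_1: rank ker ∂_1 − rank ∂_2 = (12 − 5) − 7 = 0, and the invariant factors of ∂_2 are all 1, so H_1 ≅ 0.
  H_2: rank ker ∂_2 − rank ∂_3 = (8 − 7) − 0 = 1, and there is no ∂_3, so H_2 ≅ Z.

As a check, the Euler characteristic is 6 − 12 + 8 = 2, which agrees with 1 − 0 + 1 = 2.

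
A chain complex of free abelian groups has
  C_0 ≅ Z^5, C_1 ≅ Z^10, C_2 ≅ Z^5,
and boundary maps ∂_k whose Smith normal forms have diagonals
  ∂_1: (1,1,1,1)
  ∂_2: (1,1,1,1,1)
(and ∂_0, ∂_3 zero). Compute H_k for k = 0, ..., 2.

H_0 ≅ Z,  H_1 ≅ Z,  H_2 = 0.

H_0: b_0 = 5 − 0 − 4 = 1; torsion from ∂_1 factors > 1: none. So H_0 ≅ Z.
H_1: b_1 = 10 − 4 − 5 = 1; torsion from ∂_2 factors > 1: none. So H_1 ≅ Z.
H_2: b_2 = 5 − 5 − 0 = 0; torsion from ∂_3 factors > 1: none. So H_2 ≅ 0.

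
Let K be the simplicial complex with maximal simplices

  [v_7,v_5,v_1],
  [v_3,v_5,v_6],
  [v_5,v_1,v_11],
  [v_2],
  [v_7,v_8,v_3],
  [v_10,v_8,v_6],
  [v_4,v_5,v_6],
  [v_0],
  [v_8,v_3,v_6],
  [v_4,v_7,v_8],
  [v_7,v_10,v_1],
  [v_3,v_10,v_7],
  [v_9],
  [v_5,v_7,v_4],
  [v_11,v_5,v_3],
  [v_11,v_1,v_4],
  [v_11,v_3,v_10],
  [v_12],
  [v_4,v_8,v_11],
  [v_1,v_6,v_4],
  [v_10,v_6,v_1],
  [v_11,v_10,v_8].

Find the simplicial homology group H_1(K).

H_1 ≅ Z ⊕ Z/2.

Take the total order v_0 < v_1 < v_2 < v_3 < v_4 < v_5 < v_6 < v_7 < v_8 < v_9 < v_10 < v_11 < v_12 on the vertex set. Then K (dimension 2) consists of the simplices:

  0-simplices (13): [v_0], [v_1], [v_2], [v_3], [v_4], [v_5], [v_6], [v_7], [v_8], [v_9], [v_10], [v_11], [v_12]
  1-simplices (27): (27 of them)
  2-simplices (18): (18 of them)

giving chain groups C_0 ≅ Z^13, C_1 ≅ Z^27, C_2 ≅ Z^18.

∂_1: C_1 → C_0 sends each edge [p,q] (with p < q) to q − p. For instance
  ∂[v_10,v_11] = [v_11] − [v_10].
The 13×27 boundary matrix has rank 8 and Smith normal form diag(1,1,1,1,1,1,1,1).

Boundary ∂_2: C_2 → C_1 acts by ∂[p,q,r] = [q,r] − [p,r] + [p,q]. For instance
  ∂[v_3,v_7,v_8] = [v_7,v_8] − [v_3,v_8] + [v_3,v_7],
  ∂[v_3,v_5,v_6] = [v_5,v_6] − [v_3,v_6] + [v_3,v_5].
As a 27×18 matrix over Z this has rank 18, with invariant factors (1,1,1,1,1,1,1,1,1,1,1,1,1,1,1,1,1,2).

Reading off H_k = ker ∂_k / im ∂_{k+1}:

  H_1: rank ker ∂_1 − rank ∂_2 = (27 − 8) − 18 = 1, and ∂_2 has invariant factor 2 > 1, so H_1 = Z ⊕ Z/2.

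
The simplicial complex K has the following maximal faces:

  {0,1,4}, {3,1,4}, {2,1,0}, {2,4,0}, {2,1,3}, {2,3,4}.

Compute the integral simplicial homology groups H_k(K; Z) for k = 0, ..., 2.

H_0 ≅ Z,  H_1 = 0,  H_2 ≅ Z.

K has 5 vertices, 9 edges, 6 triangles.
rank ∂_0 = 0, rank ∂_1 = 4 ⇒ b_0 = 5 − 0 − 4 = 1; all invariant factors of ∂_1 are 1 so no torsion. So H_0 = Z.
rank ∂_1 = 4, rank ∂_2 = 5 ⇒ b_1 = 9 − 4 − 5 = 0; all invariant factors of ∂_2 are 1 so no torsion. So H_1 = 0.
rank ∂_2 = 5, rank ∂_3 = 0 ⇒ b_2 = 6 − 5 − 0 = 1. So H_2 = Z.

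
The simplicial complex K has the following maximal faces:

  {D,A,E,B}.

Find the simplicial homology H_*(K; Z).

Order the vertices as A < B < D < E. Listing each simplex with vertices in this order, K has dimension 3 with simplices:

  0-simplices (4): A, B, D, E
  1-simplices (6): AB, AD, AE, BD, BE, DE
  2-simplices (4): ABD, ABE, ADE, BDE
  3-simplices (1): ABDE

so the chain groups are C_0 ≅ Z^4, C_1 ≅ Z^6, C_2 ≅ Z^4, C_3 ≅ Z^1.

Boundary ∂_1: C_1 → C_0 is given by ∂[p,q] = [q] − [p]. For instance
  ∂AD = D − A.
This gives a 4×6 integer matrix of rank 3; reducing to Smith normal form yields diagonal entries (1,1,1).

Boundary ∂_2: C_2 → C_1 sends each 2-simplex [p,q,r] to [q,r] − [p,r] + [p,q]. For instance
  ∂ABD = BD − AD + AB,
  ∂ABE = BE − AE + AB.
This gives a 6×4 integer matrix of rank 3; reducing to Smith normal form yields diagonal entries (1,1,1).

Boundary ∂_3: C_3 → C_2 sends each 3-simplex σ to the alternating sum Σ_i (−1)^i (σ with its i-th vertex removed). For instance
  ∂ABDE = BDE − ADE + ABE − ABD.
The 4×1 boundary matrix has rank 1 and Smith normal form diag(1).

From H_k ≅ ker(∂_k) / im(∂_{k+1}) we obtain:

  H_0: rank C_0 − rank ∂_1 = 4 − 3 = 1, and the invariant factors of ∂_1 are all 1, so H_0 = Z.
  H_1: rank ker ∂_1 − rank ∂_2 = (6 − 3) − 3 = 0, and the invariant factors of ∂_2 are all 1, so H_1 = 0.
  H_2: rank ker ∂_2 − rank ∂_3 = (4 − 3) − 1 = 0, and the invariant factors of ∂_3 are all 1, so H_2 = 0.
  H_3: rank ker ∂_3 − rank ∂_4 = (1 − 1) − 0 = 0, and there is no ∂_4, so H_3 = 0.

As a check, the Euler characteristic is 4 − 6 + 4 − 1 = 1, which agrees with 1 − 0 + 0 − 0 = 1.
(K is a triangulation of the 3-simplex.)

H_0 = Z,  H_1 = 0,  H_2 = 0,  H_3 = 0.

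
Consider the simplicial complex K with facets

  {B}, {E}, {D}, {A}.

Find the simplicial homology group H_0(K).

K has 4 vertices.
rank ∂_0 = 0, rank ∂_1 = 0 ⇒ b_0 = 4 − 0 − 0 = 4. So H_0 = Z^4.

H_0 = Z^4.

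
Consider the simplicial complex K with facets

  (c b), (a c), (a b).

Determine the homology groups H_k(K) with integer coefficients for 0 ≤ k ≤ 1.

H_0 ≅ Z,  H_1 ≅ Z.

Fix the vertex order a < b < c and write every simplex with vertices in increasing order. Then dim K = 1 and the simplices of K are:

  0-simplices (3): a, b, c
  1-simplices (3): ab, ac, bc

Hence C_0 ≅ Z^3, C_1 ≅ Z^3.

∂_1: C_1 → C_0 maps an edge to its endpoints' difference, ∂[p,q] = q − p. For instance
  ∂bc = c − b.
As a 3×3 matrix over Z this has rank 2, with invariant factors (1,1).

Computing H_k = (kernel of ∂_k) / (image of ∂_{k+1}):

  H_0: rank C_0 − rank ∂_1 = 3 − 2 = 1, and the invariant factors of ∂_1 are all 1, so H_0 = Z.
  H_1: rank ker ∂_1 − rank ∂_2 = (3 − 2) − 0 = 1, and there is no ∂_2, so H_1 = Z.

As a check, the Euler characteristic is 3 − 3 = 0, which agrees with 1 − 1 = 0.
(K is a triangulation of the circle S^1.)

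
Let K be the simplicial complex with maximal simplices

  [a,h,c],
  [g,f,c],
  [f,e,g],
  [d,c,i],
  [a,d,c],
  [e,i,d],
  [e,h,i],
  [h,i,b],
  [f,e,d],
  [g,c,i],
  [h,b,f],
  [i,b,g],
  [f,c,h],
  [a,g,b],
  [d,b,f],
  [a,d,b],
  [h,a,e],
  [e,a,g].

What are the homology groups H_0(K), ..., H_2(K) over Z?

Fix the vertex order a < b < c < d < e < f < g < h < i and write every simplex with vertices in increasing order. Then dim K = 2 and the simplices of K are:

  0-simplices (9): a, b, c, d, e, f, g, h, i
  1-simplices (27): ab, ac, ad, ae, ag, ah, bd, bf, bg, bh, bi, cd, cf, cg, ch, ci, de, df, di, ef, eg, eh, ei, fg, fh, gi, hi
  2-simplices (18): abd, abg, acd, ach, aeg, aeh, bdf, bfh, bgi, bhi, cdi, cfg, cfh, cgi, def, dei, efg, ehi

so the chain groups are C_0 ≅ Z^9, C_1 ≅ Z^27, C_2 ≅ Z^18.

∂_1: C_1 → C_0 is given by ∂[p,q] = [q] − [p]. For instance
  ∂ci = i − c.
This gives a 9×27 integer matrix of rank 8; reducing to Smith normal form yields diagonal entries (1,1,1,1,1,1,1,1).

∂_2: C_2 → C_1 sends each 2-simplex [p,q,r] to [q,r] − [p,r] + [p,q]. For instance
  ∂cfg = fg − cg + cf,
  ∂acd = cd − ad + ac.
As a 27×18 matrix over Z this has rank 17, with invariant factors (1,1,1,1,1,1,1,1,1,1,1,1,1,1,1,1,1).

From H_k ≅ ker(∂_k) / im(∂_{k+1}) we obtain:

  H_0: rank C_0 − rank ∂_1 = 9 − 8 = 1, and the invariant factors of ∂_1 are all 1, so H_0 = Z.
  H_1: rank ker ∂_1 − rank ∂_2 = (27 − 8) − 17 = 2, and the invariant factors of ∂_2 are all 1, so H_1 = Z^2.
  H_2: rank ker ∂_2 − rank ∂_3 = (18 − 17) − 0 = 1, and there is no ∂_3, so H_2 = Z.

(K is a triangulation of the torus T^2.)

H_0 = Z,  H_1 = Z^2,  H_2 = Z.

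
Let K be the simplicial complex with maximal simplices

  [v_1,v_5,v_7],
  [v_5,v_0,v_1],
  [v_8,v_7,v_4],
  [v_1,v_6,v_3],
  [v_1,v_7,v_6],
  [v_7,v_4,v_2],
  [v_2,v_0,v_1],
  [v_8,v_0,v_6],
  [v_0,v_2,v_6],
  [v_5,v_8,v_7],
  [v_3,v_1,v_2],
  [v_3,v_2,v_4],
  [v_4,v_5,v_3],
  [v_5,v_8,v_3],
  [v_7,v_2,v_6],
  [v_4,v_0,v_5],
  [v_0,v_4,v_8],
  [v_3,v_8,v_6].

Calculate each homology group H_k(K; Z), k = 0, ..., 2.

Fix the vertex order v_0 < v_1 < v_2 < v_3 < v_4 < v_5 < v_6 < v_7 < v_8 and write every simplex with vertices in increasing order. Then dim K = 2 and the simplices of K are:

  0-simplices (9): [v_0], [v_1], [v_2], [v_3], [v_4], [v_5], [v_6], [v_7], [v_8]
  1-simplices (27): (27 of them)
  2-simplices (18): (18 of them)

giving chain groups C_0 ≅ Z^9, C_1 ≅ Z^27, C_2 ≅ Z^18.

Boundary ∂_1: C_1 → C_0 maps an edge to its endpoints' difference, ∂[p,q] = q − p.
As a 9×27 matrix over Z this has rank 8, with invariant factors (1,1,1,1,1,1,1,1).

Boundary ∂_2: C_2 → C_1 maps a triangle to the signed sum of its edges. For instance
  ∂[v_3,v_5,v_8] = [v_5,v_8] − [v_3,v_8] + [v_3,v_5],
  ∂[v_2,v_3,v_4] = [v_3,v_4] − [v_2,v_4] + [v_2,v_3].
The 27×18 boundary matrix has rank 18 and Smith normal form diag(1,1,1,1,1,1,1,1,1,1,1,1,1,1,1,1,1,2).

Reading off H_k = ker ∂_k / im ∂_{k+1}:

  H_0: rank C_0 − rank ∂_1 = 9 − 8 = 1, and the invariant factors of ∂_1 are all 1, so H_0 = Z.
  H_1: rank ker ∂_1 − rank ∂_2 = (27 − 8) − 18 = 1, and ∂_2 has invariant factor 2 > 1, so H_1 = Z ⊕ Z/2.
  H_2: rank ker ∂_2 − rank ∂_3 = (18 − 18) − 0 = 0, and there is no ∂_3, so H_2 = 0.

H_0 = Z,  H_1 = Z ⊕ Z/2,  H_2 = 0.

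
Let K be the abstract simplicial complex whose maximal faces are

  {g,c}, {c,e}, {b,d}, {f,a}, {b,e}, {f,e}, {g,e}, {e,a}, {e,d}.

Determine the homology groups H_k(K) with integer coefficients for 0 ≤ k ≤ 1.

H_0 = Z,  H_1 = Z^3.

We work with the vertex ordering a < b < c < d < e < f < g. The simplices of K, each written with vertices in increasing order, are:

  0-simplices (7): a, b, c, d, e, f, g
  1-simplices (9): ae, af, bd, be, ce, cg, de, ef, eg

giving chain groups C_0 ≅ Z^7, C_1 ≅ Z^9.

Boundary ∂_1: C_1 → C_0 maps an edge to its endpoints' difference, ∂[p,q] = q − p.
As a 7×9 matrix over Z this has rank 6, with invariant factors (1,1,1,1,1,1).

From H_k ≅ ker(∂_k) / im(∂_{k+1}) we obtain:

  H_0: rank C_0 − rank ∂_1 = 7 − 6 = 1, and the invariant factors of ∂_1 are all 1, so H_0 ≅ Z.
  H_1: rank ker ∂_1 − rank ∂_2 = (9 − 6) − 0 = 3, and there is no ∂_2, so H_1 ≅ Z^3.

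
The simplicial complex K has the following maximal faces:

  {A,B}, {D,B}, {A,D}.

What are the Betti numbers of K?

Order the vertices as A < B < D. Listing each simplex with vertices in this order, K has dimension 1 with simplices:

  0-simplices (3): A, B, D
  1-simplices (3): AB, AD, BD

Hence C_0 ≅ Z^3, C_1 ≅ Z^3.

The boundary map ∂_1: C_1 → C_0 maps an edge to its endpoints' difference, ∂[p,q] = q − p.
This gives a 3×3 integer matrix of rank 2; reducing to Smith normal form yields diagonal entries (1,1).

Reading off H_k = ker ∂_k / im ∂_{k+1}:

  H_0: rank C_0 − rank ∂_1 = 3 − 2 = 1, and the invariant factors of ∂_1 are all 1, so H_0 = Z.
  H_1: rank ker ∂_1 − rank ∂_2 = (3 − 2) − 0 = 1, and there is no ∂_2, so H_1 = Z.

As a check, the Euler characteristic is 3 − 3 = 0, which agrees with 1 − 1 = 0.

Hence the Betti numbers are b_0 = 1, b_1 = 1.

b_0 = 1, b_1 = 1.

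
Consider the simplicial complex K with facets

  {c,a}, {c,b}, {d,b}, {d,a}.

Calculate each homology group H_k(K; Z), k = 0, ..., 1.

Fix the vertex order a < b < c < d and write every simplex with vertices in increasing order. Then dim K = 1 and the simplices of K are:

  0-simplices (4): a, b, c, d
  1-simplices (4): ac, ad, bc, bd

so the chain groups are C_0 ≅ Z^4, C_1 ≅ Z^4.

Boundary ∂_1: C_1 → C_0 is given by ∂[p,q] = [q] − [p]. For instance
  ∂ad = d − a.
As a 4×4 matrix over Z this has rank 3, with invariant factors (1,1,1).

Reading off H_k = ker ∂_k / im ∂_{k+1}:

  H_0: rank C_0 − rank ∂_1 = 4 − 3 = 1, and the invariant factors of ∂_1 are all 1, so H_0 ≅ Z.
  H_1: rank ker ∂_1 − rank ∂_2 = (4 − 3) − 0 = 1, and there is no ∂_2, so H_1 ≅ Z.

As a check, the Euler characteristic is 4 − 4 = 0, which agrees with 1 − 1 = 0.

H_0 = Z,  H_1 = Z.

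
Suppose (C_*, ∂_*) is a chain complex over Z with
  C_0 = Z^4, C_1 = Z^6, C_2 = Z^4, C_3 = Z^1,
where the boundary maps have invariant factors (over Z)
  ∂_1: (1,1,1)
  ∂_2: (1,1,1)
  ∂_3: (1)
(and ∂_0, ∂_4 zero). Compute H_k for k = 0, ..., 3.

H_0 ≅ Z,  H_1 = 0,  H_2 = 0,  H_3 = 0.

H_0: b_0 = 4 − 0 − 3 = 1; torsion from ∂_1 factors > 1: none. So H_0 ≅ Z.
H_1: b_1 = 6 − 3 − 3 = 0; torsion from ∂_2 factors > 1: none. So H_1 ≅ 0.
H_2: b_2 = 4 − 3 − 1 = 0; torsion from ∂_3 factors > 1: none. So H_2 ≅ 0.
H_3: b_3 = 1 − 1 − 0 = 0; torsion from ∂_4 factors > 1: none. So H_3 ≅ 0.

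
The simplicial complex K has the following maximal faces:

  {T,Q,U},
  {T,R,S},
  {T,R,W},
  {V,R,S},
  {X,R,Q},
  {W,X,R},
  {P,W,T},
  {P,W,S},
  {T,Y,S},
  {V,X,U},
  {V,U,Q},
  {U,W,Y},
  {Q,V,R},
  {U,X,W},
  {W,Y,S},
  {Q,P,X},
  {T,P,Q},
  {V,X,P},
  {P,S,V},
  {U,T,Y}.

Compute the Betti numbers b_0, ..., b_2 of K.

Fix the vertex order P < Q < R < S < T < U < V < W < X < Y and write every simplex with vertices in increasing order. Then dim K = 2 and the simplices of K are:

  0-simplices (10): P, Q, R, S, T, U, V, W, X, Y
  1-simplices (30): PQ, PS, PT, PV, PW, PX, QR, QT, QU, QV, QX, RS, RT, RV, RW, RX, ST, SV, SW, SY, TU, TW, TY, UV, UW, UX, UY, VX, WX, WY
  2-simplices (20): PQT, PQX, PSV, PSW, PTW, PVX, QRV, QRX, QTU, QUV, RST, RSV, RTW, RWX, STY, SWY, TUY, UVX, UWX, UWY

giving chain groups C_0 ≅ Z^10, C_1 ≅ Z^30, C_2 ≅ Z^20.

Boundary ∂_1: C_1 → C_0 maps an edge to its endpoints' difference, ∂[p,q] = q − p.
The 10×30 boundary matrix has rank 9 and Smith normal form diag(1,1,1,1,1,1,1,1,1).

Boundary ∂_2: C_2 → C_1 acts by ∂[p,q,r] = [q,r] − [p,r] + [p,q]. For instance
  ∂RST = ST − RT + RS,
  ∂TUY = UY − TY + TU.
The 30×20 boundary matrix has rank 20 and Smith normal form diag(1,1,1,1,1,1,1,1,1,1,1,1,1,1,1,1,1,1,1,2).

Now H_k = ker ∂_k / im ∂_{k+1}, so:

  H_0: rank C_0 − rank ∂_1 = 10 − 9 = 1, and the invariant factors of ∂_1 are all 1, so H_0 = Z.
  H_1: rank ker ∂_1 − rank ∂_2 = (30 − 9) − 20 = 1, and ∂_2 has invariant factor 2 > 1, so H_1 = Z ⊕ Z/2Z.
  H_2: rank ker ∂_2 − rank ∂_3 = (20 − 20) − 0 = 0, and there is no ∂_3, so H_2 = 0.

As a check, the Euler characteristic is 10 − 30 + 20 = 0, which agrees with 1 − 1 + 0 = 0.

Hence the Betti numbers are b_0 = 1, b_1 = 1, b_2 = 0.

b_0 = 1, b_1 = 1, b_2 = 0.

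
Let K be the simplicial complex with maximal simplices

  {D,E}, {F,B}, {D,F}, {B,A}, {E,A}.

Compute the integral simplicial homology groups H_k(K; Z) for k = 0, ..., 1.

H_0 = Z,  H_1 = Z.

We work with the vertex ordering A < B < D < E < F. The simplices of K, each written with vertices in increasing order, are:

  0-simplices (5): A, B, D, E, F
  1-simplices (5): AB, AE, BF, DE, DF

Hence C_0 ≅ Z^5, C_1 ≅ Z^5.

∂_1: C_1 → C_0 sends each edge [p,q] (with p < q) to q − p. For instance
  ∂AE = E − A.
The 5×5 boundary matrix has rank 4 and Smith normal form diag(1,1,1,1).

Computing H_k = (kernel of ∂_k) / (image of ∂_{k+1}):

  H_0: rank C_0 − rank ∂_1 = 5 − 4 = 1, and the invariant factors of ∂_1 are all 1, so H_0 = Z.
  H_1: rank ker ∂_1 − rank ∂_2 = (5 − 4) − 0 = 1, and there is no ∂_2, so H_1 = Z.

(K is a triangulation of the circle S^1.)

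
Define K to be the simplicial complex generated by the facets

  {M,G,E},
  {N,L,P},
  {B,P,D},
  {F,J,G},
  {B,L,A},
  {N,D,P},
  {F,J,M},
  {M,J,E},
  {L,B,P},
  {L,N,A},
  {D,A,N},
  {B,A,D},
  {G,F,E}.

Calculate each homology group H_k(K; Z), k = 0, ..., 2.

H_0 ≅ Z^2,  H_1 ≅ Z,  H_2 ≅ Z.

Order the vertices as A < B < D < E < F < G < J < L < M < N < P. Listing each simplex with vertices in this order, K has dimension 2 with simplices:

  0-simplices (11): A, B, D, E, F, G, J, L, M, N, P
  1-simplices (22): AB, AD, AL, AN, BD, BL, BP, DN, DP, EF, EG, EJ, EM, FG, FJ, FM, GJ, GM, JM, LN, LP, NP
  2-simplices (13): ABD, ABL, ADN, ALN, BDP, BLP, DNP, EFG, EGM, EJM, FGJ, FJM, LNP

giving chain groups C_0 ≅ Z^11, C_1 ≅ Z^22, C_2 ≅ Z^13.

∂_1: C_1 → C_0 is given by ∂[p,q] = [q] − [p]. For instance
  ∂DN = N − D.
As a 11×22 matrix over Z this has rank 9, with invariant factors (1,1,1,1,1,1,1,1,1).

The boundary map ∂_2: C_2 → C_1 acts by ∂[p,q,r] = [q,r] − [p,r] + [p,q]. For instance
  ∂ABD = BD − AD + AB,
  ∂ABL = BL − AL + AB.
The 22×13 boundary matrix has rank 12 and Smith normal form diag(1,1,1,1,1,1,1,1,1,1,1,1).

Computing H_k = (kernel of ∂_k) / (image of ∂_{k+1}):

  H_0: rank C_0 − rank ∂_1 = 11 − 9 = 2, and the invariant factors of ∂_1 are all 1, so H_0 ≅ Z^2.
  H_1: rank ker ∂_1 − rank ∂_2 = (22 − 9) − 12 = 1, and the invariant factors of ∂_2 are all 1, so H_1 ≅ Z.
  H_2: rank ker ∂_2 − rank ∂_3 = (13 − 12) − 0 = 1, and there is no ∂_3, so H_2 ≅ Z.

As a check, the Euler characteristic is 11 − 22 + 13 = 2, which agrees with 2 − 1 + 1 = 2.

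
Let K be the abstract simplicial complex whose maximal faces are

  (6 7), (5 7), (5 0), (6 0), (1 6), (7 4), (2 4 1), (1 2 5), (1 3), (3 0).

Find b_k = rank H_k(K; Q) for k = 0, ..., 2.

b_0 = 1, b_1 = 4, b_2 = 0.

Take the total order 0 < 1 < 2 < 3 < 4 < 5 < 6 < 7 on the vertex set. Then K (dimension 2) consists of the simplices:

  0-simplices (8): [0], [1], [2], [3], [4], [5], [6], [7]
  1-simplices (13): [0,3], [0,5], [0,6], [1,2], [1,3], [1,4], [1,5], [1,6], [2,4], [2,5], [4,7], [5,7], [6,7]
  2-simplices (2): [1,2,4], [1,2,5]

so the chain groups are C_0 ≅ Z^8, C_1 ≅ Z^13, C_2 ≅ Z^2.

∂_1: C_1 → C_0 sends each edge [p,q] (with p < q) to q − p.
The 8×13 boundary matrix has rank 7 and Smith normal form diag(1,1,1,1,1,1,1).

Boundary ∂_2: C_2 → C_1 maps a triangle to the signed sum of its edges. For instance
  ∂[1,2,4] = [2,4] − [1,4] + [1,2],
  ∂[1,2,5] = [2,5] − [1,5] + [1,2].
This gives a 13×2 integer matrix of rank 2; reducing to Smith normal form yields diagonal entries (1,1).

Reading off H_k = ker ∂_k / im ∂_{k+1}:

  H_0: rank C_0 − rank ∂_1 = 8 − 7 = 1, and the invariant factors of ∂_1 are all 1, so H_0 ≅ Z.
  H_1: rank ker ∂_1 − rank ∂_2 = (13 − 7) − 2 = 4, and the invariant factors of ∂_2 are all 1, so H_1 ≅ Z^4.
  H_2: rank ker ∂_2 − rank ∂_3 = (2 − 2) − 0 = 0, and there is no ∂_3, so H_2 ≅ 0.

As a check, the Euler characteristic is 8 − 13 + 2 = -3, which agrees with 1 − 4 + 0 = -3.

Hence the Betti numbers are b_0 = 1, b_1 = 4, b_2 = 0.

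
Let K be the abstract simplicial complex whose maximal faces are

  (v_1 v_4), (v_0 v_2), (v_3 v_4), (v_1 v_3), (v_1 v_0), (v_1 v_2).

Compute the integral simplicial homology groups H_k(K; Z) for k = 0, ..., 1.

H_0 ≅ Z,  H_1 ≅ Z^2.

K has 5 vertices, 6 edges.
rank ∂_0 = 0, rank ∂_1 = 4 ⇒ b_0 = 5 − 0 − 4 = 1; all invariant factors of ∂_1 are 1 so no torsion. So H_0 ≅ Z.
rank ∂_1 = 4, rank ∂_2 = 0 ⇒ b_1 = 6 − 4 − 0 = 2. So H_1 ≅ Z^2.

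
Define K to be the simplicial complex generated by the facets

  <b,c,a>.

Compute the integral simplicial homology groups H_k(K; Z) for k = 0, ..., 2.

H_0 ≅ Z,  H_1 = 0,  H_2 = 0.

Take the total order a < b < c on the vertex set. Then K (dimension 2) consists of the simplices:

  0-simplices (3): a, b, c
  1-simplices (3): ab, ac, bc
  2-simplices (1): abc

giving chain groups C_0 ≅ Z^3, C_1 ≅ Z^3, C_2 ≅ Z^1.

The boundary map ∂_1: C_1 → C_0 maps an edge to its endpoints' difference, ∂[p,q] = q − p. For instance
  ∂ac = c − a.
This gives a 3×3 integer matrix of rank 2; reducing to Smith normal form yields diagonal entries (1,1).

Boundary ∂_2: C_2 → C_1 sends each 2-simplex [p,q,r] to [q,r] − [p,r] + [p,q]. For instance
  ∂abc = bc − ac + ab.
As a 3×1 matrix over Z this has rank 1, with invariant factors (1).

From H_k ≅ ker(∂_k) / im(∂_{k+1}) we obtain:

  H_0: rank C_0 − rank ∂_1 = 3 − 2 = 1, and the invariant factors of ∂_1 are all 1, so H_0 = Z.
  H_1: rank ker ∂_1 − rank ∂_2 = (3 − 2) − 1 = 0, and the invariant factors of ∂_2 are all 1, so H_1 = 0.
  H_2: rank ker ∂_2 − rank ∂_3 = (1 − 1) − 0 = 0, and there is no ∂_3, so H_2 = 0.

As a check, the Euler characteristic is 3 − 3 + 1 = 1, which agrees with 1 − 0 + 0 = 1.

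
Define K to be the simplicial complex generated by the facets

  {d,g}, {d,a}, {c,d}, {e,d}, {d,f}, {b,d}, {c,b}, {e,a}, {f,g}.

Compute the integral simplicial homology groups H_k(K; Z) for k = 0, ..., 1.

H_0 = Z,  H_1 = Z^3.

We work with the vertex ordering a < b < c < d < e < f < g. The simplices of K, each written with vertices in increasing order, are:

  0-simplices (7): a, b, c, d, e, f, g
  1-simplices (9): ad, ae, bc, bd, cd, de, df, dg, fg

giving chain groups C_0 ≅ Z^7, C_1 ≅ Z^9.

Boundary ∂_1: C_1 → C_0 maps an edge to its endpoints' difference, ∂[p,q] = q − p. For instance
  ∂bd = d − b.
The resulting 7×9 matrix has rank 6, and its Smith normal form has invariant factors (1,1,1,1,1,1).

Now H_k = ker ∂_k / im ∂_{k+1}, so:

  H_0: rank C_0 − rank ∂_1 = 7 − 6 = 1, and the invariant factors of ∂_1 are all 1, so H_0 = Z.
  H_1: rank ker ∂_1 − rank ∂_2 = (9 − 6) − 0 = 3, and there is no ∂_2, so H_1 = Z^3.

As a check, the Euler characteristic is 7 − 9 = -2, which agrees with 1 − 3 = -2.
(K is a triangulation of a wedge of 3 circles.)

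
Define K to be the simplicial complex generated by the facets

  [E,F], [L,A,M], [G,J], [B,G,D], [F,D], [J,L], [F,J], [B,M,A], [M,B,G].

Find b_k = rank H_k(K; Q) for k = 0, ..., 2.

b_0 = 1, b_1 = 2, b_2 = 0.

Fix the vertex order A < B < D < E < F < G < J < L < M and write every simplex with vertices in increasing order. Then dim K = 2 and the simplices of K are:

  0-simplices (9): A, B, D, E, F, G, J, L, M
  1-simplices (14): AB, AL, AM, BD, BG, BM, DF, DG, EF, FJ, GJ, GM, JL, LM
  2-simplices (4): ABM, ALM, BDG, BGM

giving chain groups C_0 ≅ Z^9, C_1 ≅ Z^14, C_2 ≅ Z^4.

∂_1: C_1 → C_0 maps an edge to its endpoints' difference, ∂[p,q] = q − p.
This gives a 9×14 integer matrix of rank 8; reducing to Smith normal form yields diagonal entries (1,1,1,1,1,1,1,1).

∂_2: C_2 → C_1 acts by ∂[p,q,r] = [q,r] − [p,r] + [p,q]. For instance
  ∂BGM = GM − BM + BG,
  ∂ABM = BM − AM + AB.
As a 14×4 matrix over Z this has rank 4, with invariant factors (1,1,1,1).

Reading off H_k = ker ∂_k / im ∂_{k+1}:

  H_0: rank C_0 − rank ∂_1 = 9 − 8 = 1, and the invariant factors of ∂_1 are all 1, so H_0 ≅ Z.
  H_1: rank ker ∂_1 − rank ∂_2 = (14 − 8) − 4 = 2, and the invariant factors of ∂_2 are all 1, so H_1 ≅ Z^2.
  H_2: rank ker ∂_2 − rank ∂_3 = (4 − 4) − 0 = 0, and there is no ∂_3, so H_2 ≅ 0.

Hence the Betti numbers are b_0 = 1, b_1 = 2, b_2 = 0.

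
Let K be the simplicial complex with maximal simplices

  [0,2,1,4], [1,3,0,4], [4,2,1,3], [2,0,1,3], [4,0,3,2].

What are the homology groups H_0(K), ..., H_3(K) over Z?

H_0 = Z,  H_1 = 0,  H_2 = 0,  H_3 = Z.

Fix the vertex order 0 < 1 < 2 < 3 < 4 and write every simplex with vertices in increasing order. Then dim K = 3 and the simplices of K are:

  0-simplices (5): [0], [1], [2], [3], [4]
  1-simplices (10): [0,1], [0,2], [0,3], [0,4], [1,2], [1,3], [1,4], [2,3], [2,4], [3,4]
  2-simplices (10): [0,1,2], [0,1,3], [0,1,4], [0,2,3], [0,2,4], [0,3,4], [1,2,3], [1,2,4], [1,3,4], [2,3,4]
  3-simplices (5): [0,1,2,3], [0,1,2,4], [0,1,3,4], [0,2,3,4], [1,2,3,4]

Hence C_0 ≅ Z^5, C_1 ≅ Z^10, C_2 ≅ Z^10, C_3 ≅ Z^5.

Boundary ∂_1: C_1 → C_0 sends each edge [p,q] (with p < q) to q − p. For instance
  ∂[0,4] = [4] − [0].
The 5×10 boundary matrix has rank 4 and Smith normal form diag(1,1,1,1).

The boundary map ∂_2: C_2 → C_1 acts by ∂[p,q,r] = [q,r] − [p,r] + [p,q]. For instance
  ∂[0,1,4] = [1,4] − [0,4] + [0,1],
  ∂[0,3,4] = [3,4] − [0,4] + [0,3].
This gives a 10×10 integer matrix of rank 6; reducing to Smith normal form yields diagonal entries (1,1,1,1,1,1).

∂_3: C_3 → C_2 sends each 3-simplex σ to the alternating sum Σ_i (−1)^i (σ with its i-th vertex removed). For instance
  ∂[1,2,3,4] = [2,3,4] − [1,3,4] + [1,2,4] − [1,2,3],
  ∂[0,1,2,3] = [1,2,3] − [0,2,3] + [0,1,3] − [0,1,2].
The 10×5 boundary matrix has rank 4 and Smith normal form diag(1,1,1,1).

Now H_k = ker ∂_k / im ∂_{k+1}, so:

  H_0: rank C_0 − rank ∂_1 = 5 − 4 = 1, and the invariant factors of ∂_1 are all 1, so H_0 = Z.
  H_1: rank ker ∂_1 − rank ∂_2 = (10 − 4) − 6 = 0, and the invariant factors of ∂_2 are all 1, so H_1 = 0.
  H_2: rank ker ∂_2 − rank ∂_3 = (10 − 6) − 4 = 0, and the invariant factors of ∂_3 are all 1, so H_2 = 0.
  H_3: rank ker ∂_3 − rank ∂_4 = (5 − 4) − 0 = 1, and there is no ∂_4, so H_3 = Z.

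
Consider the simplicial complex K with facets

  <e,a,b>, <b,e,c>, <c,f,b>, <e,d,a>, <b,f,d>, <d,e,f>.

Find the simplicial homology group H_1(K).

Take the total order a < b < c < d < e < f on the vertex set. Then K (dimension 2) consists of the simplices:

  0-simplices (6): a, b, c, d, e, f
  1-simplices (12): ab, ad, ae, bc, bd, be, bf, ce, cf, de, df, ef
  2-simplices (6): abe, ade, bce, bcf, bdf, def

Hence C_0 ≅ Z^6, C_1 ≅ Z^12, C_2 ≅ Z^6.

∂_1: C_1 → C_0 sends each edge [p,q] (with p < q) to q − p. For instance
  ∂ab = b − a.
The resulting 6×12 matrix has rank 5, and its Smith normal form has invariant factors (1,1,1,1,1).

Boundary ∂_2: C_2 → C_1 maps a triangle to the signed sum of its edges. For instance
  ∂abe = be − ae + ab,
  ∂def = ef − df + de.
This gives a 12×6 integer matrix of rank 6; reducing to Smith normal form yields diagonal entries (1,1,1,1,1,1).

From H_k ≅ ker(∂_k) / im(∂_{k+1}) we obtain:

  H_1: rank ker ∂_1 − rank ∂_2 = (12 − 5) − 6 = 1, and the invariant factors of ∂_2 are all 1, so H_1 = Z.

H_1 = Z.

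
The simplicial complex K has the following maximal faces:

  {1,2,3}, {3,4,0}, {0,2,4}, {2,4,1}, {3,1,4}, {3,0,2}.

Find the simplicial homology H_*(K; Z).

Fix the vertex order 0 < 1 < 2 < 3 < 4 and write every simplex with vertices in increasing order. Then dim K = 2 and the simplices of K are:

  0-simplices (5): [0], [1], [2], [3], [4]
  1-simplices (9): [0,2], [0,3], [0,4], [1,2], [1,3], [1,4], [2,3], [2,4], [3,4]
  2-simplices (6): [0,2,3], [0,2,4], [0,3,4], [1,2,3], [1,2,4], [1,3,4]

so the chain groups are C_0 ≅ Z^5, C_1 ≅ Z^9, C_2 ≅ Z^6.

The boundary map ∂_1: C_1 → C_0 sends each edge [p,q] (with p < q) to q − p. For instance
  ∂[2,3] = [3] − [2].
The resulting 5×9 matrix has rank 4, and its Smith normal form has invariant factors (1,1,1,1).

Boundary ∂_2: C_2 → C_1 maps a triangle to the signed sum of its edges. For instance
  ∂[1,2,3] = [2,3] − [1,3] + [1,2],
  ∂[1,3,4] = [3,4] − [1,4] + [1,3].
As a 9×6 matrix over Z this has rank 5, with invariant factors (1,1,1,1,1).

Reading off H_k = ker ∂_k / im ∂_{k+1}:

  H_0: rank C_0 − rank ∂_1 = 5 − 4 = 1, and the invariant factors of ∂_1 are all 1, so H_0 ≅ Z.
  H_1: rank ker ∂_1 − rank ∂_2 = (9 − 4) − 5 = 0, and the invariant factors of ∂_2 are all 1, so H_1 ≅ 0.
  H_2: rank ker ∂_2 − rank ∂_3 = (6 − 5) − 0 = 1, and there is no ∂_3, so H_2 ≅ Z.

As a check, the Euler characteristic is 5 − 9 + 6 = 2, which agrees with 1 − 0 + 1 = 2.
(K is a triangulation of the 2-sphere S^2.)

H_0 = Z,  H_1 = 0,  H_2 = Z.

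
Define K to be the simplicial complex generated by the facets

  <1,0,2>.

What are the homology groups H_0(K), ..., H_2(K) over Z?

Take the total order 0 < 1 < 2 on the vertex set. Then K (dimension 2) consists of the simplices:

  0-simplices (3): [0], [1], [2]
  1-simplices (3): [0,1], [0,2], [1,2]
  2-simplices (1): [0,1,2]

so the chain groups are C_0 ≅ Z^3, C_1 ≅ Z^3, C_2 ≅ Z^1.

∂_1: C_1 → C_0 sends each edge [p,q] (with p < q) to q − p. For instance
  ∂[0,2] = [2] − [0].
This gives a 3×3 integer matrix of rank 2; reducing to Smith normal form yields diagonal entries (1,1).

The boundary map ∂_2: C_2 → C_1 maps a triangle to the signed sum of its edges. For instance
  ∂[0,1,2] = [1,2] − [0,2] + [0,1].
The resulting 3×1 matrix has rank 1, and its Smith normal form has invariant factors (1).

Now H_k = ker ∂_k / im ∂_{k+1}, so:

  H_0: rank C_0 − rank ∂_1 = 3 − 2 = 1, and the invariant factors of ∂_1 are all 1, so H_0 ≅ Z.
  H_1: rank ker ∂_1 − rank ∂_2 = (3 − 2) − 1 = 0, and the invariant factors of ∂_2 are all 1, so H_1 ≅ 0.
  H_2: rank ker ∂_2 − rank ∂_3 = (1 − 1) − 0 = 0, and there is no ∂_3, so H_2 ≅ 0.

As a check, the Euler characteristic is 3 − 3 + 1 = 1, which agrees with 1 − 0 + 0 = 1.

H_0 ≅ Z,  H_1 = 0,  H_2 = 0.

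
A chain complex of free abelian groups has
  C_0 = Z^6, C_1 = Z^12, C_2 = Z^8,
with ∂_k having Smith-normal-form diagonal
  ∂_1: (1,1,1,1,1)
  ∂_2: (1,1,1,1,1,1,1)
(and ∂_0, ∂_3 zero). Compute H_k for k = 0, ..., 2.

H_0 ≅ Z,  H_1 = 0,  H_2 ≅ Z.

H_0: b_0 = 6 − 0 − 5 = 1; torsion from ∂_1 factors > 1: none. So H_0 ≅ Z.
H_1: b_1 = 12 − 5 − 7 = 0; torsion from ∂_2 factors > 1: none. So H_1 ≅ 0.
H_2: b_2 = 8 − 7 − 0 = 1; torsion from ∂_3 factors > 1: none. So H_2 ≅ Z.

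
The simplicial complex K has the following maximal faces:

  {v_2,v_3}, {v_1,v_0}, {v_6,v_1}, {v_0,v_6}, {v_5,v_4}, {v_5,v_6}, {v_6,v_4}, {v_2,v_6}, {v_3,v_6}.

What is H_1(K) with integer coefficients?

H_1 = Z^3.

We work with the vertex ordering v_0 < v_1 < v_2 < v_3 < v_4 < v_5 < v_6. The simplices of K, each written with vertices in increasing order, are:

  0-simplices (7): [v_0], [v_1], [v_2], [v_3], [v_4], [v_5], [v_6]
  1-simplices (9): [v_0,v_1], [v_0,v_6], [v_1,v_6], [v_2,v_3], [v_2,v_6], [v_3,v_6], [v_4,v_5], [v_4,v_6], [v_5,v_6]

giving chain groups C_0 ≅ Z^7, C_1 ≅ Z^9.

Boundary ∂_1: C_1 → C_0 sends each edge [p,q] (with p < q) to q − p.
The resulting 7×9 matrix has rank 6, and its Smith normal form has invariant factors (1,1,1,1,1,1).

Computing H_k = (kernel of ∂_k) / (image of ∂_{k+1}):

  H_1: rank ker ∂_1 − rank ∂_2 = (9 − 6) − 0 = 3, and there is no ∂_2, so H_1 ≅ Z^3.

(K is a triangulation of a wedge of 3 circles.)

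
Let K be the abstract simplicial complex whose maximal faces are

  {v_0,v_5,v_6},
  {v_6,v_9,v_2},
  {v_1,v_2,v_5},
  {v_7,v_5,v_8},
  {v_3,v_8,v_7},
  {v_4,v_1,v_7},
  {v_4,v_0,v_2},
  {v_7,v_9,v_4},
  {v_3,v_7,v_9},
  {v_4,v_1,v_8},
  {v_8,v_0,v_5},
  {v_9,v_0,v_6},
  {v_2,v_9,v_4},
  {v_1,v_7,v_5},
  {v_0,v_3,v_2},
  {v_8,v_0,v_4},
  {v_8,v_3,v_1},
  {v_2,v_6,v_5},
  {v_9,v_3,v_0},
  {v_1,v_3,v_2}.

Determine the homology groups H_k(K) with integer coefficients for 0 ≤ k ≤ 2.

H_0 = Z,  H_1 = Z ⊕ Z/2Z,  H_2 = 0.

K has 10 vertices, 30 edges, 20 triangles.
rank ∂_0 = 0, rank ∂_1 = 9 ⇒ b_0 = 10 − 0 − 9 = 1; all invariant factors of ∂_1 are 1 so no torsion. So H_0 = Z.
rank ∂_1 = 9, rank ∂_2 = 20 ⇒ b_1 = 30 − 9 − 20 = 1; ∂_2 has invariant factor(s) [2] giving torsion. So H_1 = Z ⊕ Z/2Z.
rank ∂_2 = 20, rank ∂_3 = 0 ⇒ b_2 = 20 − 20 − 0 = 0. So H_2 = 0.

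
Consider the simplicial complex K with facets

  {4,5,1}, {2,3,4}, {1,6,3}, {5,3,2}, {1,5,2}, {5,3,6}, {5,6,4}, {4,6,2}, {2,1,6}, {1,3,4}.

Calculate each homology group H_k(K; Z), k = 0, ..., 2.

H_0 ≅ Z,  H_1 ≅ Z/2,  H_2 = 0.

K has 6 vertices, 15 edges, 10 triangles.
rank ∂_0 = 0, rank ∂_1 = 5 ⇒ b_0 = 6 − 0 − 5 = 1; all invariant factors of ∂_1 are 1 so no torsion. So H_0 ≅ Z.
rank ∂_1 = 5, rank ∂_2 = 10 ⇒ b_1 = 15 − 5 − 10 = 0; ∂_2 has invariant factor(s) [2] giving torsion. So H_1 ≅ Z/2.
rank ∂_2 = 10, rank ∂_3 = 0 ⇒ b_2 = 10 − 10 − 0 = 0. So H_2 ≅ 0.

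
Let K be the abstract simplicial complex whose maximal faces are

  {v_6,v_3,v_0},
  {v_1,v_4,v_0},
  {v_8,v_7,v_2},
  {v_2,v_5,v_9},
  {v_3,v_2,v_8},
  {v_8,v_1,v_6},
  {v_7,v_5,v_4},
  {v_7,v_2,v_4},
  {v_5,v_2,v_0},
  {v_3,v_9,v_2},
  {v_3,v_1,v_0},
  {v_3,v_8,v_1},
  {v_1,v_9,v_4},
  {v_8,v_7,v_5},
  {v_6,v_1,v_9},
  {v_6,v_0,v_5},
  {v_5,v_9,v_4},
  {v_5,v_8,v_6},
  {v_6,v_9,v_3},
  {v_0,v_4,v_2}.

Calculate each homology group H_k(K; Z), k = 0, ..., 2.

Fix the vertex order v_0 < v_1 < v_2 < v_3 < v_4 < v_5 < v_6 < v_7 < v_8 < v_9 and write every simplex with vertices in increasing order. Then dim K = 2 and the simplices of K are:

  0-simplices (10): [v_0], [v_1], [v_2], [v_3], [v_4], [v_5], [v_6], [v_7], [v_8], [v_9]
  1-simplices (30): (30 of them)
  2-simplices (20): (20 of them)

giving chain groups C_0 ≅ Z^10, C_1 ≅ Z^30, C_2 ≅ Z^20.

The boundary map ∂_1: C_1 → C_0 sends each edge [p,q] (with p < q) to q − p. For instance
  ∂[v_5,v_8] = [v_8] − [v_5].
The resulting 10×30 matrix has rank 9, and its Smith normal form has invariant factors (1,1,1,1,1,1,1,1,1).

The boundary map ∂_2: C_2 → C_1 maps a triangle to the signed sum of its edges. For instance
  ∂[v_0,v_5,v_6] = [v_5,v_6] − [v_0,v_6] + [v_0,v_5],
  ∂[v_2,v_4,v_7] = [v_4,v_7] − [v_2,v_7] + [v_2,v_4].
The 30×20 boundary matrix has rank 20 and Smith normal form diag(1,1,1,1,1,1,1,1,1,1,1,1,1,1,1,1,1,1,1,2).

From H_k ≅ ker(∂_k) / im(∂_{k+1}) we obtain:

  H_0: rank C_0 − rank ∂_1 = 10 − 9 = 1, and the invariant factors of ∂_1 are all 1, so H_0 = Z.
  H_1: rank ker ∂_1 − rank ∂_2 = (30 − 9) − 20 = 1, and ∂_2 has invariant factor 2 > 1, so H_1 = Z ⊕ Z/2.
  H_2: rank ker ∂_2 − rank ∂_3 = (20 − 20) − 0 = 0, and there is no ∂_3, so H_2 = 0.

H_0 ≅ Z,  H_1 ≅ Z ⊕ Z/2,  H_2 = 0.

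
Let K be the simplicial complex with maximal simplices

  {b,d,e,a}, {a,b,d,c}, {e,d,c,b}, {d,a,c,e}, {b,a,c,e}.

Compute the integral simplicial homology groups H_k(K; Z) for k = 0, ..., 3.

Take the total order a < b < c < d < e on the vertex set. Then K (dimension 3) consists of the simplices:

  0-simplices (5): a, b, c, d, e
  1-simplices (10): ab, ac, ad, ae, bc, bd, be, cd, ce, de
  2-simplices (10): abc, abd, abe, acd, ace, ade, bcd, bce, bde, cde
  3-simplices (5): abcd, abce, abde, acde, bcde

Hence C_0 ≅ Z^5, C_1 ≅ Z^10, C_2 ≅ Z^10, C_3 ≅ Z^5.

∂_1: C_1 → C_0 is given by ∂[p,q] = [q] − [p]. For instance
  ∂ce = e − c.
This gives a 5×10 integer matrix of rank 4; reducing to Smith normal form yields diagonal entries (1,1,1,1).

Boundary ∂_2: C_2 → C_1 acts by ∂[p,q,r] = [q,r] − [p,r] + [p,q]. For instance
  ∂acd = cd − ad + ac,
  ∂ade = de − ae + ad.
The 10×10 boundary matrix has rank 6 and Smith normal form diag(1,1,1,1,1,1).

Boundary ∂_3: C_3 → C_2 sends each 3-simplex σ to the alternating sum Σ_i (−1)^i (σ with its i-th vertex removed). For instance
  ∂abcd = bcd − acd + abd − abc,
  ∂bcde = cde − bde + bce − bcd.
The 10×5 boundary matrix has rank 4 and Smith normal form diag(1,1,1,1).

Reading off H_k = ker ∂_k / im ∂_{k+1}:

  H_0: rank C_0 − rank ∂_1 = 5 − 4 = 1, and the invariant factors of ∂_1 are all 1, so H_0 = Z.
  H_1: rank ker ∂_1 − rank ∂_2 = (10 − 4) − 6 = 0, and the invariant factors of ∂_2 are all 1, so H_1 = 0.
  H_2: rank ker ∂_2 − rank ∂_3 = (10 − 6) − 4 = 0, and the invariant factors of ∂_3 are all 1, so H_2 = 0.
  H_3: rank ker ∂_3 − rank ∂_4 = (5 − 4) − 0 = 1, and there is no ∂_4, so H_3 = Z.

H_0 = Z,  H_1 = 0,  H_2 = 0,  H_3 = Z.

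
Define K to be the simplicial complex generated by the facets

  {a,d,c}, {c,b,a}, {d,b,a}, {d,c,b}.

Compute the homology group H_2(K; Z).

H_2 ≅ Z.

Fix the vertex order a < b < c < d and write every simplex with vertices in increasing order. Then dim K = 2 and the simplices of K are:

  0-simplices (4): a, b, c, d
  1-simplices (6): ab, ac, ad, bc, bd, cd
  2-simplices (4): abc, abd, acd, bcd

Hence C_0 ≅ Z^4, C_1 ≅ Z^6, C_2 ≅ Z^4.

The boundary map ∂_1: C_1 → C_0 is given by ∂[p,q] = [q] − [p].
As a 4×6 matrix over Z this has rank 3, with invariant factors (1,1,1).

∂_2: C_2 → C_1 maps a triangle to the signed sum of its edges. For instance
  ∂bcd = cd − bd + bc,
  ∂abc = bc − ac + ab.
The resulting 6×4 matrix has rank 3, and its Smith normal form has invariant factors (1,1,1).

Now H_k = ker ∂_k / im ∂_{k+1}, so:

  H_2: rank ker ∂_2 − rank ∂_3 = (4 − 3) − 0 = 1, and there is no ∂_3, so H_2 ≅ Z.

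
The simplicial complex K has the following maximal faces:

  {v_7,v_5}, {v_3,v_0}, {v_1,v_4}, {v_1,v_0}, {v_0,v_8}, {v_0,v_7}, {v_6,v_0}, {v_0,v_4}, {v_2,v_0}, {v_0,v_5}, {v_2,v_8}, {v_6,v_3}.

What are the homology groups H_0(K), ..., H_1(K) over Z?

Take the total order v_0 < v_1 < v_2 < v_3 < v_4 < v_5 < v_6 < v_7 < v_8 on the vertex set. Then K (dimension 1) consists of the simplices:

  0-simplices (9): [v_0], [v_1], [v_2], [v_3], [v_4], [v_5], [v_6], [v_7], [v_8]
  1-simplices (12): [v_0,v_1], [v_0,v_2], [v_0,v_3], [v_0,v_4], [v_0,v_5], [v_0,v_6], [v_0,v_7], [v_0,v_8], [v_1,v_4], [v_2,v_8], [v_3,v_6], [v_5,v_7]

so the chain groups are C_0 ≅ Z^9, C_1 ≅ Z^12.

Boundary ∂_1: C_1 → C_0 sends each edge [p,q] (with p < q) to q − p. For instance
  ∂[v_0,v_6] = [v_6] − [v_0].
The resulting 9×12 matrix has rank 8, and its Smith normal form has invariant factors (1,1,1,1,1,1,1,1).

Reading off H_k = ker ∂_k / im ∂_{k+1}:

  H_0: rank C_0 − rank ∂_1 = 9 − 8 = 1, and the invariant factors of ∂_1 are all 1, so H_0 ≅ Z.
  H_1: rank ker ∂_1 − rank ∂_2 = (12 − 8) − 0 = 4, and there is no ∂_2, so H_1 ≅ Z^4.

As a check, the Euler characteristic is 9 − 12 = -3, which agrees with 1 − 4 = -3.
(K is a triangulation of a wedge of 4 circles.)

H_0 ≅ Z,  H_1 ≅ Z^4.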